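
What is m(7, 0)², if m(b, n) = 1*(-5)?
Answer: 25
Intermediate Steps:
m(b, n) = -5
m(7, 0)² = (-5)² = 25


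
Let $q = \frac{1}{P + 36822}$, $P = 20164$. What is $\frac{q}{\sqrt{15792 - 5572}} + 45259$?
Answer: $45259 + \frac{\sqrt{2555}}{291198460} \approx 45259.0$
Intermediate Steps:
$q = \frac{1}{56986}$ ($q = \frac{1}{20164 + 36822} = \frac{1}{56986} \approx 1.7548 \cdot 10^{-5}$)
$\frac{q}{\sqrt{15792 - 5572}} + 45259 = \frac{1}{56986 \sqrt{15792 - 5572}} + 45259 = \frac{1}{56986 \sqrt{10220}} + 45259 = \frac{1}{56986 \cdot 2 \sqrt{2555}} + 45259 = \frac{\frac{1}{5110} \sqrt{2555}}{56986} + 45259 = \frac{\sqrt{2555}}{291198460} + 45259 = 45259 + \frac{\sqrt{2555}}{291198460}$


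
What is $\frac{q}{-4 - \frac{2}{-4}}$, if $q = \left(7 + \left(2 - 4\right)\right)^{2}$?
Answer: $- \frac{50}{7} \approx -7.1429$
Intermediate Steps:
$q = 25$ ($q = \left(7 + \left(2 - 4\right)\right)^{2} = \left(7 - 2\right)^{2} = 5^{2} = 25$)
$\frac{q}{-4 - \frac{2}{-4}} = \frac{1}{-4 - \frac{2}{-4}} \cdot 25 = \frac{1}{-4 - - \frac{1}{2}} \cdot 25 = \frac{1}{-4 + \frac{1}{2}} \cdot 25 = \frac{1}{- \frac{7}{2}} \cdot 25 = \left(- \frac{2}{7}\right) 25 = - \frac{50}{7}$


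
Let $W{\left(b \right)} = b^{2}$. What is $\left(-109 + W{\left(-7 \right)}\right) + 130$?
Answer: $70$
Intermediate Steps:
$\left(-109 + W{\left(-7 \right)}\right) + 130 = \left(-109 + \left(-7\right)^{2}\right) + 130 = \left(-109 + 49\right) + 130 = -60 + 130 = 70$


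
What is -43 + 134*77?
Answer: 10275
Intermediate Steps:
-43 + 134*77 = -43 + 10318 = 10275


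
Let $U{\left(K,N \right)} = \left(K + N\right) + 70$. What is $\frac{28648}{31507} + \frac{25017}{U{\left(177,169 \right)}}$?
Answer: $\frac{800128187}{13106912} \approx 61.046$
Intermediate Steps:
$U{\left(K,N \right)} = 70 + K + N$
$\frac{28648}{31507} + \frac{25017}{U{\left(177,169 \right)}} = \frac{28648}{31507} + \frac{25017}{70 + 177 + 169} = 28648 \cdot \frac{1}{31507} + \frac{25017}{416} = \frac{28648}{31507} + 25017 \cdot \frac{1}{416} = \frac{28648}{31507} + \frac{25017}{416} = \frac{800128187}{13106912}$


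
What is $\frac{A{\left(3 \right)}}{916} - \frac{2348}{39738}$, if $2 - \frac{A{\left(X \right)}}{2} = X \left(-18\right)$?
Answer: $\frac{287486}{4550001} \approx 0.063184$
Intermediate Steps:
$A{\left(X \right)} = 4 + 36 X$ ($A{\left(X \right)} = 4 - 2 X \left(-18\right) = 4 - 2 \left(- 18 X\right) = 4 + 36 X$)
$\frac{A{\left(3 \right)}}{916} - \frac{2348}{39738} = \frac{4 + 36 \cdot 3}{916} - \frac{2348}{39738} = \left(4 + 108\right) \frac{1}{916} - \frac{1174}{19869} = 112 \cdot \frac{1}{916} - \frac{1174}{19869} = \frac{28}{229} - \frac{1174}{19869} = \frac{287486}{4550001}$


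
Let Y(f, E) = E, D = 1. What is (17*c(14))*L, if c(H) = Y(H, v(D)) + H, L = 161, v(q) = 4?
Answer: 49266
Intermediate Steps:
c(H) = 4 + H
(17*c(14))*L = (17*(4 + 14))*161 = (17*18)*161 = 306*161 = 49266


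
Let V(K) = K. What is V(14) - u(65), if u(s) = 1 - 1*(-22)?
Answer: -9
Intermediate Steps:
u(s) = 23 (u(s) = 1 + 22 = 23)
V(14) - u(65) = 14 - 1*23 = 14 - 23 = -9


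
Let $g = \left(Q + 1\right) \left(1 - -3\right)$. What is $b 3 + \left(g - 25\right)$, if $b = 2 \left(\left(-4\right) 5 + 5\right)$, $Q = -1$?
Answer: $-115$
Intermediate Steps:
$g = 0$ ($g = \left(-1 + 1\right) \left(1 - -3\right) = 0 \left(1 + 3\right) = 0 \cdot 4 = 0$)
$b = -30$ ($b = 2 \left(-20 + 5\right) = 2 \left(-15\right) = -30$)
$b 3 + \left(g - 25\right) = \left(-30\right) 3 + \left(0 - 25\right) = -90 + \left(0 - 25\right) = -90 - 25 = -115$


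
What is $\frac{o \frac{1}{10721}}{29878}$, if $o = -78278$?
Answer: $- \frac{39139}{160161019} \approx -0.00024437$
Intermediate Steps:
$\frac{o \frac{1}{10721}}{29878} = \frac{\left(-78278\right) \frac{1}{10721}}{29878} = \left(-78278\right) \frac{1}{10721} \cdot \frac{1}{29878} = \left(- \frac{78278}{10721}\right) \frac{1}{29878} = - \frac{39139}{160161019}$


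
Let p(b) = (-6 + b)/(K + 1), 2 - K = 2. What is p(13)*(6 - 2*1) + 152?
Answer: 180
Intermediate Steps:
K = 0 (K = 2 - 1*2 = 2 - 2 = 0)
p(b) = -6 + b (p(b) = (-6 + b)/(0 + 1) = (-6 + b)/1 = (-6 + b)*1 = -6 + b)
p(13)*(6 - 2*1) + 152 = (-6 + 13)*(6 - 2*1) + 152 = 7*(6 - 2) + 152 = 7*4 + 152 = 28 + 152 = 180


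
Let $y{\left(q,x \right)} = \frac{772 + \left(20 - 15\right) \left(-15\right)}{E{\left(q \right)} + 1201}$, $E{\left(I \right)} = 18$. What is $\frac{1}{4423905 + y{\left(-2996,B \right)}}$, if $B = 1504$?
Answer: $\frac{1219}{5392740892} \approx 2.2604 \cdot 10^{-7}$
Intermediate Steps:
$y{\left(q,x \right)} = \frac{697}{1219}$ ($y{\left(q,x \right)} = \frac{772 + \left(20 - 15\right) \left(-15\right)}{18 + 1201} = \frac{772 + 5 \left(-15\right)}{1219} = \left(772 - 75\right) \frac{1}{1219} = 697 \cdot \frac{1}{1219} = \frac{697}{1219}$)
$\frac{1}{4423905 + y{\left(-2996,B \right)}} = \frac{1}{4423905 + \frac{697}{1219}} = \frac{1}{\frac{5392740892}{1219}} = \frac{1219}{5392740892}$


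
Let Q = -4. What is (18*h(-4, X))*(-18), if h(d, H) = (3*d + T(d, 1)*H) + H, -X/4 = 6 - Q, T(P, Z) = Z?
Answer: 29808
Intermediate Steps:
X = -40 (X = -4*(6 - 1*(-4)) = -4*(6 + 4) = -4*10 = -40)
h(d, H) = 2*H + 3*d (h(d, H) = (3*d + 1*H) + H = (3*d + H) + H = (H + 3*d) + H = 2*H + 3*d)
(18*h(-4, X))*(-18) = (18*(2*(-40) + 3*(-4)))*(-18) = (18*(-80 - 12))*(-18) = (18*(-92))*(-18) = -1656*(-18) = 29808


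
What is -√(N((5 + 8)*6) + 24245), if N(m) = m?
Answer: -√24323 ≈ -155.96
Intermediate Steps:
-√(N((5 + 8)*6) + 24245) = -√((5 + 8)*6 + 24245) = -√(13*6 + 24245) = -√(78 + 24245) = -√24323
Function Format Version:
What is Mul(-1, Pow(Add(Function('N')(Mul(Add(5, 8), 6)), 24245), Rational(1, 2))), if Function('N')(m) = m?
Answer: Mul(-1, Pow(24323, Rational(1, 2))) ≈ -155.96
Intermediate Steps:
Mul(-1, Pow(Add(Function('N')(Mul(Add(5, 8), 6)), 24245), Rational(1, 2))) = Mul(-1, Pow(Add(Mul(Add(5, 8), 6), 24245), Rational(1, 2))) = Mul(-1, Pow(Add(Mul(13, 6), 24245), Rational(1, 2))) = Mul(-1, Pow(Add(78, 24245), Rational(1, 2))) = Mul(-1, Pow(24323, Rational(1, 2)))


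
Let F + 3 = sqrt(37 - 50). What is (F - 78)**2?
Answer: (81 - I*sqrt(13))**2 ≈ 6548.0 - 584.1*I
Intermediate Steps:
F = -3 + I*sqrt(13) (F = -3 + sqrt(37 - 50) = -3 + sqrt(-13) = -3 + I*sqrt(13) ≈ -3.0 + 3.6056*I)
(F - 78)**2 = ((-3 + I*sqrt(13)) - 78)**2 = (-81 + I*sqrt(13))**2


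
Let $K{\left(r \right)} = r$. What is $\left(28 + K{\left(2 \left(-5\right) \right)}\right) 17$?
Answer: $306$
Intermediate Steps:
$\left(28 + K{\left(2 \left(-5\right) \right)}\right) 17 = \left(28 + 2 \left(-5\right)\right) 17 = \left(28 - 10\right) 17 = 18 \cdot 17 = 306$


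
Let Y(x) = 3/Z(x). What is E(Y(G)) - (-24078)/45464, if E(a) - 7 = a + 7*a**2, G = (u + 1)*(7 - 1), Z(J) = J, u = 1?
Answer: 747165/90928 ≈ 8.2171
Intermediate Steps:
G = 12 (G = (1 + 1)*(7 - 1) = 2*6 = 12)
Y(x) = 3/x
E(a) = 7 + a + 7*a**2 (E(a) = 7 + (a + 7*a**2) = 7 + a + 7*a**2)
E(Y(G)) - (-24078)/45464 = (7 + 3/12 + 7*(3/12)**2) - (-24078)/45464 = (7 + 3*(1/12) + 7*(3*(1/12))**2) - (-24078)/45464 = (7 + 1/4 + 7*(1/4)**2) - 1*(-12039/22732) = (7 + 1/4 + 7*(1/16)) + 12039/22732 = (7 + 1/4 + 7/16) + 12039/22732 = 123/16 + 12039/22732 = 747165/90928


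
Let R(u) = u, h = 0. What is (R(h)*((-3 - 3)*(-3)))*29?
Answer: 0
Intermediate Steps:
(R(h)*((-3 - 3)*(-3)))*29 = (0*((-3 - 3)*(-3)))*29 = (0*(-6*(-3)))*29 = (0*18)*29 = 0*29 = 0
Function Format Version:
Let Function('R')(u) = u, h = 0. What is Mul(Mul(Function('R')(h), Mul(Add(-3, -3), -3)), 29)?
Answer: 0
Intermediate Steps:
Mul(Mul(Function('R')(h), Mul(Add(-3, -3), -3)), 29) = Mul(Mul(0, Mul(Add(-3, -3), -3)), 29) = Mul(Mul(0, Mul(-6, -3)), 29) = Mul(Mul(0, 18), 29) = Mul(0, 29) = 0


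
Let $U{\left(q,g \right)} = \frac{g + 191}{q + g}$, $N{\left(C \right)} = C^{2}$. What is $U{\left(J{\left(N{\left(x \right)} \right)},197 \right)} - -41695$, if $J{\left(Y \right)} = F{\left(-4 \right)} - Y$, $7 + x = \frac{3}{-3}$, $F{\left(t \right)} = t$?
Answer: $\frac{5379043}{129} \approx 41698.0$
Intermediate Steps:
$x = -8$ ($x = -7 + \frac{3}{-3} = -7 + 3 \left(- \frac{1}{3}\right) = -7 - 1 = -8$)
$J{\left(Y \right)} = -4 - Y$
$U{\left(q,g \right)} = \frac{191 + g}{g + q}$
$U{\left(J{\left(N{\left(x \right)} \right)},197 \right)} - -41695 = \frac{191 + 197}{197 - 68} - -41695 = \frac{1}{197 - 68} \cdot 388 + 41695 = \frac{1}{129} \cdot 388 + 41695 = \frac{388}{129} + 41695 = \frac{5379043}{129}$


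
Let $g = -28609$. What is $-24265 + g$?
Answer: $-52874$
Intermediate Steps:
$-24265 + g = -24265 - 28609 = -52874$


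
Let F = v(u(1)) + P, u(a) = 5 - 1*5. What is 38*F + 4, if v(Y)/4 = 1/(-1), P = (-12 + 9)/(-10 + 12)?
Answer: -205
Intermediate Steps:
P = -3/2 ≈ -1.5000
u(a) = 0 (u(a) = 5 - 5 = 0)
v(Y) = -4 (v(Y) = 4/(-1) = 4*(-1) = -4)
F = -11/2 (F = -4 - 3/2 = -11/2 ≈ -5.5000)
38*F + 4 = 38*(-11/2) + 4 = -209 + 4 = -205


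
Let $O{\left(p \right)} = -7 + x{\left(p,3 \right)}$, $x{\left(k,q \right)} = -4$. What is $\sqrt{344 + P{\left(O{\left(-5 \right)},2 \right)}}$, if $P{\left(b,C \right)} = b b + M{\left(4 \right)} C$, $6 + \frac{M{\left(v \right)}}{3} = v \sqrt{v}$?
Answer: $3 \sqrt{53} \approx 21.84$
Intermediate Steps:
$O{\left(p \right)} = -11$ ($O{\left(p \right)} = -7 - 4 = -11$)
$M{\left(v \right)} = -18 + 3 v^{\frac{3}{2}}$ ($M{\left(v \right)} = -18 + 3 v \sqrt{v} = -18 + 3 v^{\frac{3}{2}}$)
$P{\left(b,C \right)} = b^{2} + 6 C$ ($P{\left(b,C \right)} = b b + \left(-18 + 3 \cdot 4^{\frac{3}{2}}\right) C = b^{2} + \left(-18 + 3 \cdot 8\right) C = b^{2} + \left(-18 + 24\right) C = b^{2} + 6 C$)
$\sqrt{344 + P{\left(O{\left(-5 \right)},2 \right)}} = \sqrt{344 + \left(\left(-11\right)^{2} + 6 \cdot 2\right)} = \sqrt{344 + \left(121 + 12\right)} = \sqrt{344 + 133} = \sqrt{477} = 3 \sqrt{53}$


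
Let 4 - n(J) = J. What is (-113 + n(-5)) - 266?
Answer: -370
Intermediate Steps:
n(J) = 4 - J
(-113 + n(-5)) - 266 = (-113 + (4 - 1*(-5))) - 266 = (-113 + (4 + 5)) - 266 = (-113 + 9) - 266 = -104 - 266 = -370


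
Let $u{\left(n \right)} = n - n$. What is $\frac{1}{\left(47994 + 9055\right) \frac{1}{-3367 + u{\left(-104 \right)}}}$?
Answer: $- \frac{3367}{57049} \approx -0.059019$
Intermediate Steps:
$u{\left(n \right)} = 0$
$\frac{1}{\left(47994 + 9055\right) \frac{1}{-3367 + u{\left(-104 \right)}}} = \frac{1}{\left(47994 + 9055\right) \frac{1}{-3367 + 0}} = \frac{1}{57049 \frac{1}{-3367}} = \frac{1}{57049 \left(- \frac{1}{3367}\right)} = \frac{1}{- \frac{57049}{3367}} = - \frac{3367}{57049}$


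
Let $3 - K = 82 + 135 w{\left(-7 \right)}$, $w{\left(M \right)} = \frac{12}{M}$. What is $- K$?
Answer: $- \frac{1067}{7} \approx -152.43$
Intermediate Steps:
$K = \frac{1067}{7}$ ($K = 3 - \left(82 + 135 \frac{12}{-7}\right) = 3 - \left(82 + 135 \cdot 12 \left(- \frac{1}{7}\right)\right) = 3 - \left(82 + 135 \left(- \frac{12}{7}\right)\right) = 3 - \left(82 - \frac{1620}{7}\right) = 3 - - \frac{1046}{7} = 3 + \frac{1046}{7} = \frac{1067}{7} \approx 152.43$)
$- K = \left(-1\right) \frac{1067}{7} = - \frac{1067}{7}$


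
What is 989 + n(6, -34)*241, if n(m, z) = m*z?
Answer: -48175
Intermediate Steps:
989 + n(6, -34)*241 = 989 + (6*(-34))*241 = 989 - 204*241 = 989 - 49164 = -48175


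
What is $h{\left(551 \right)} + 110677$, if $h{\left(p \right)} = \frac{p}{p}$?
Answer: $110678$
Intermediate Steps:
$h{\left(p \right)} = 1$
$h{\left(551 \right)} + 110677 = 1 + 110677 = 110678$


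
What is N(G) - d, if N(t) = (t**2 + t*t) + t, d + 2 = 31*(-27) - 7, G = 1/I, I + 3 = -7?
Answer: 21148/25 ≈ 845.92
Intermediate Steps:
I = -10 (I = -3 - 7 = -10)
G = -1/10 (G = 1/(-10) = -1/10 ≈ -0.10000)
d = -846 (d = -2 + (31*(-27) - 7) = -2 + (-837 - 7) = -2 - 844 = -846)
N(t) = t + 2*t**2 (N(t) = (t**2 + t**2) + t = 2*t**2 + t = t + 2*t**2)
N(G) - d = -(1 + 2*(-1/10))/10 - 1*(-846) = -(1 - 1/5)/10 + 846 = -1/10*4/5 + 846 = -2/25 + 846 = 21148/25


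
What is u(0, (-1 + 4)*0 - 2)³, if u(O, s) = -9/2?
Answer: -729/8 ≈ -91.125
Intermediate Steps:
u(O, s) = -9/2 (u(O, s) = -9*½ = -9/2)
u(0, (-1 + 4)*0 - 2)³ = (-9/2)³ = -729/8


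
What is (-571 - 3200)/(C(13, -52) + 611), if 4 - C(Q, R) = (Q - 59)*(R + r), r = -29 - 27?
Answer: 1257/1451 ≈ 0.86630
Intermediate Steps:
r = -56
C(Q, R) = 4 - (-59 + Q)*(-56 + R) (C(Q, R) = 4 - (Q - 59)*(R - 56) = 4 - (-59 + Q)*(-56 + R))
(-571 - 3200)/(C(13, -52) + 611) = (-571 - 3200)/((-3300 + 56*13 + 59*(-52) - 1*13*(-52)) + 611) = -3771/((-3300 + 728 - 3068 + 676) + 611) = -3771/(-4964 + 611) = -3771/(-4353) = -3771*(-1/4353) = 1257/1451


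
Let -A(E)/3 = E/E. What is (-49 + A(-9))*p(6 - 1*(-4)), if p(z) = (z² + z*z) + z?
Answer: -10920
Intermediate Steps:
p(z) = z + 2*z² (p(z) = (z² + z²) + z = 2*z² + z = z + 2*z²)
A(E) = -3 (A(E) = -3*E/E = -3*1 = -3)
(-49 + A(-9))*p(6 - 1*(-4)) = (-49 - 3)*((6 - 1*(-4))*(1 + 2*(6 - 1*(-4)))) = -52*(6 + 4)*(1 + 2*(6 + 4)) = -520*(1 + 2*10) = -520*(1 + 20) = -520*21 = -52*210 = -10920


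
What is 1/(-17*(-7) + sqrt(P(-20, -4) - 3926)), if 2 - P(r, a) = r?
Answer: 119/18065 - 8*I*sqrt(61)/18065 ≈ 0.0065873 - 0.0034587*I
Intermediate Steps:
P(r, a) = 2 - r
1/(-17*(-7) + sqrt(P(-20, -4) - 3926)) = 1/(-17*(-7) + sqrt((2 - 1*(-20)) - 3926)) = 1/(119 + sqrt((2 + 20) - 3926)) = 1/(119 + sqrt(22 - 3926)) = 1/(119 + sqrt(-3904)) = 1/(119 + 8*I*sqrt(61))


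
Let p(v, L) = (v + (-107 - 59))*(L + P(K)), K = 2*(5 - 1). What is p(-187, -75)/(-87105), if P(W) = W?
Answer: -23651/87105 ≈ -0.27152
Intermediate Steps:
K = 8 (K = 2*4 = 8)
p(v, L) = (-166 + v)*(8 + L) (p(v, L) = (v + (-107 - 59))*(L + 8) = (v - 166)*(8 + L) = (-166 + v)*(8 + L))
p(-187, -75)/(-87105) = (-1328 - 166*(-75) + 8*(-187) - 75*(-187))/(-87105) = (-1328 + 12450 - 1496 + 14025)*(-1/87105) = 23651*(-1/87105) = -23651/87105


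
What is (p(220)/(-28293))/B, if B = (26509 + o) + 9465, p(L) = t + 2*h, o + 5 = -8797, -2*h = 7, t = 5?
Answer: 1/384388698 ≈ 2.6015e-9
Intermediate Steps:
h = -7/2 (h = -½*7 = -7/2 ≈ -3.5000)
o = -8802 (o = -5 - 8797 = -8802)
p(L) = -2 (p(L) = 5 + 2*(-7/2) = 5 - 7 = -2)
B = 27172 (B = (26509 - 8802) + 9465 = 17707 + 9465 = 27172)
(p(220)/(-28293))/B = -2/(-28293)/27172 = -2*(-1/28293)*(1/27172) = (2/28293)*(1/27172) = 1/384388698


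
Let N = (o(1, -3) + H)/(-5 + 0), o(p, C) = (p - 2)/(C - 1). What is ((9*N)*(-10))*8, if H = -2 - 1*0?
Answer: -252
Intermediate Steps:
o(p, C) = (-2 + p)/(-1 + C)
H = -2 (H = -2 + 0 = -2)
N = 7/20 (N = ((-2 + 1)/(-1 - 3) - 2)/(-5 + 0) = (-1/(-4) - 2)/(-5) = (-¼*(-1) - 2)*(-⅕) = (¼ - 2)*(-⅕) = -7/4*(-⅕) = 7/20 ≈ 0.35000)
((9*N)*(-10))*8 = ((9*(7/20))*(-10))*8 = ((63/20)*(-10))*8 = -63/2*8 = -252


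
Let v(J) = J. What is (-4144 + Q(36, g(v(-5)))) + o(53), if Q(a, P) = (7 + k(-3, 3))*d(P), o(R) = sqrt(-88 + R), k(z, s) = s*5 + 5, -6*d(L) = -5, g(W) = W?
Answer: -8243/2 + I*sqrt(35) ≈ -4121.5 + 5.9161*I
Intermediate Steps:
d(L) = 5/6 (d(L) = -1/6*(-5) = 5/6)
k(z, s) = 5 + 5*s (k(z, s) = 5*s + 5 = 5 + 5*s)
Q(a, P) = 45/2 (Q(a, P) = (7 + (5 + 5*3))*(5/6) = (7 + (5 + 15))*(5/6) = (7 + 20)*(5/6) = 27*(5/6) = 45/2)
(-4144 + Q(36, g(v(-5)))) + o(53) = (-4144 + 45/2) + sqrt(-88 + 53) = -8243/2 + sqrt(-35) = -8243/2 + I*sqrt(35)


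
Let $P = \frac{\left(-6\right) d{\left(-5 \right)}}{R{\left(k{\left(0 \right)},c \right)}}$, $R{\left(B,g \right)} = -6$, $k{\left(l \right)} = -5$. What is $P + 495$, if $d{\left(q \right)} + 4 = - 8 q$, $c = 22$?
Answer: $531$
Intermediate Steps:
$d{\left(q \right)} = -4 - 8 q$
$P = 36$ ($P = \frac{\left(-6\right) \left(-4 - -40\right)}{-6} = - 6 \left(-4 + 40\right) \left(- \frac{1}{6}\right) = \left(-6\right) 36 \left(- \frac{1}{6}\right) = \left(-216\right) \left(- \frac{1}{6}\right) = 36$)
$P + 495 = 36 + 495 = 531$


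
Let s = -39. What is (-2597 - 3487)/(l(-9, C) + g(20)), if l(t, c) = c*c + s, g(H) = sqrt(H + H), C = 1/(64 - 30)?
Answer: 8130087888/50744191 + 416936832*sqrt(10)/50744191 ≈ 186.20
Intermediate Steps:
C = 1/34 ≈ 0.029412
g(H) = sqrt(2)*sqrt(H) (g(H) = sqrt(2*H) = sqrt(2)*sqrt(H))
l(t, c) = -39 + c**2 (l(t, c) = c*c - 39 = c**2 - 39 = -39 + c**2)
(-2597 - 3487)/(l(-9, C) + g(20)) = (-2597 - 3487)/((-39 + (1/34)**2) + sqrt(2)*sqrt(20)) = -6084/((-39 + 1/1156) + sqrt(2)*(2*sqrt(5))) = -6084/(-45083/1156 + 2*sqrt(10))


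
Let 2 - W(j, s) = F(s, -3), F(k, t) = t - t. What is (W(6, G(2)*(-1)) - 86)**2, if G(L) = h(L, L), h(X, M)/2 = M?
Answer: 7056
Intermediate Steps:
h(X, M) = 2*M
F(k, t) = 0
G(L) = 2*L
W(j, s) = 2 (W(j, s) = 2 - 1*0 = 2 + 0 = 2)
(W(6, G(2)*(-1)) - 86)**2 = (2 - 86)**2 = (-84)**2 = 7056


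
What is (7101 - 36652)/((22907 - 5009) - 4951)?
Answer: -29551/12947 ≈ -2.2825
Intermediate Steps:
(7101 - 36652)/((22907 - 5009) - 4951) = -29551/(17898 - 4951) = -29551/12947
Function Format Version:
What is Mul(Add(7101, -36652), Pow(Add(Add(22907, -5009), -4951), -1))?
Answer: Rational(-29551, 12947) ≈ -2.2825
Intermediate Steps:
Mul(Add(7101, -36652), Pow(Add(Add(22907, -5009), -4951), -1)) = Mul(-29551, Pow(Add(17898, -4951), -1)) = Mul(-29551, Pow(12947, -1)) = Mul(-29551, Rational(1, 12947)) = Rational(-29551, 12947)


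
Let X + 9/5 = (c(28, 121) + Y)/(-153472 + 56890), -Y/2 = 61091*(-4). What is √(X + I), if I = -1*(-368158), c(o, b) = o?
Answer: √21463401774509355/241455 ≈ 606.75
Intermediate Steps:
Y = 488728 (Y = -122182*(-4) = -2*(-244364) = 488728)
I = 368158
X = -1656509/241455 (X = -9/5 + (28 + 488728)/(-153472 + 56890) = -9/5 + 488756/(-96582) = -9/5 + 488756*(-1/96582) = -9/5 - 244378/48291 = -1656509/241455 ≈ -6.8605)
√(X + I) = √(-1656509/241455 + 368158) = √(88891933381/241455) = √21463401774509355/241455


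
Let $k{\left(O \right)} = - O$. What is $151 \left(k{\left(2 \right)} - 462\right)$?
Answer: $-70064$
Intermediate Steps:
$151 \left(k{\left(2 \right)} - 462\right) = 151 \left(\left(-1\right) 2 - 462\right) = 151 \left(-2 - 462\right) = 151 \left(-464\right) = -70064$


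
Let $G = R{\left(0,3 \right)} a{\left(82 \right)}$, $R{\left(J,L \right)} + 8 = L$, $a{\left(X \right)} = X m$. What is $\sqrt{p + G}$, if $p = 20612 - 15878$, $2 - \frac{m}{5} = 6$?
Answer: $\sqrt{12934} \approx 113.73$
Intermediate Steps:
$m = -20$ ($m = 10 - 30 = -20$)
$a{\left(X \right)} = - 20 X$ ($a{\left(X \right)} = X \left(-20\right) = - 20 X$)
$R{\left(J,L \right)} = -8 + L$
$p = 4734$
$G = 8200$ ($G = \left(-8 + 3\right) \left(\left(-20\right) 82\right) = \left(-5\right) \left(-1640\right) = 8200$)
$\sqrt{p + G} = \sqrt{4734 + 8200} = \sqrt{12934}$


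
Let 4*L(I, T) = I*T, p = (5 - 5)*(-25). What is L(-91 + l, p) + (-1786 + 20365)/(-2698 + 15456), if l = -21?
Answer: 18579/12758 ≈ 1.4563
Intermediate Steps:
p = 0 (p = 0*(-25) = 0)
L(I, T) = I*T/4 (L(I, T) = (I*T)/4 = I*T/4)
L(-91 + l, p) + (-1786 + 20365)/(-2698 + 15456) = (¼)*(-91 - 21)*0 + (-1786 + 20365)/(-2698 + 15456) = (¼)*(-112)*0 + 18579/12758 = 0 + 18579*(1/12758) = 0 + 18579/12758 = 18579/12758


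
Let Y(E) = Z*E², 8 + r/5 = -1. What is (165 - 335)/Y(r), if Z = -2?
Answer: 17/405 ≈ 0.041975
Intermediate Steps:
r = -45 (r = -40 + 5*(-1) = -40 - 5 = -45)
Y(E) = -2*E²
(165 - 335)/Y(r) = (165 - 335)/((-2*(-45)²)) = -170/((-2*2025)) = -170/(-4050) = -170*(-1/4050) = 17/405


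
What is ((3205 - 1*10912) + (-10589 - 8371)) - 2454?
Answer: -29121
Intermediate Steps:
((3205 - 1*10912) + (-10589 - 8371)) - 2454 = ((3205 - 10912) - 18960) - 2454 = (-7707 - 18960) - 2454 = -26667 - 2454 = -29121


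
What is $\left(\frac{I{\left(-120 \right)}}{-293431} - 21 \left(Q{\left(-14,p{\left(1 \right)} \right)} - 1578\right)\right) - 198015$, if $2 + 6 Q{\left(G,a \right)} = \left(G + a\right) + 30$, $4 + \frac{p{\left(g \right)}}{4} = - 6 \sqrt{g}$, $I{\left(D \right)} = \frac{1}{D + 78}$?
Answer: $- \frac{2030839472171}{12324102} \approx -1.6479 \cdot 10^{5}$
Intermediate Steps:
$I{\left(D \right)} = \frac{1}{78 + D}$
$p{\left(g \right)} = -16 - 24 \sqrt{g}$ ($p{\left(g \right)} = -16 + 4 \left(- 6 \sqrt{g}\right) = -16 - 24 \sqrt{g}$)
$Q{\left(G,a \right)} = \frac{14}{3} + \frac{G}{6} + \frac{a}{6}$ ($Q{\left(G,a \right)} = - \frac{1}{3} + \frac{\left(G + a\right) + 30}{6} = - \frac{1}{3} + \frac{30 + G + a}{6} = - \frac{1}{3} + \left(5 + \frac{G}{6} + \frac{a}{6}\right) = \frac{14}{3} + \frac{G}{6} + \frac{a}{6}$)
$\left(\frac{I{\left(-120 \right)}}{-293431} - 21 \left(Q{\left(-14,p{\left(1 \right)} \right)} - 1578\right)\right) - 198015 = \left(\frac{1}{\left(78 - 120\right) \left(-293431\right)} - 21 \left(\left(\frac{14}{3} + \frac{1}{6} \left(-14\right) + \frac{-16 - 24 \sqrt{1}}{6}\right) - 1578\right)\right) - 198015 = \left(\frac{1}{-42} \left(- \frac{1}{293431}\right) - 21 \left(\left(\frac{14}{3} - \frac{7}{3} + \frac{-16 - 24}{6}\right) - 1578\right)\right) - 198015 = \left(\left(- \frac{1}{42}\right) \left(- \frac{1}{293431}\right) - 21 \left(\left(\frac{14}{3} - \frac{7}{3} + \frac{-16 - 24}{6}\right) - 1578\right)\right) - 198015 = \left(\frac{1}{12324102} - 21 \left(\left(\frac{14}{3} - \frac{7}{3} + \frac{1}{6} \left(-40\right)\right) - 1578\right)\right) - 198015 = \left(\frac{1}{12324102} - 21 \left(\left(\frac{14}{3} - \frac{7}{3} - \frac{20}{3}\right) - 1578\right)\right) - 198015 = \left(\frac{1}{12324102} - 21 \left(- \frac{13}{3} - 1578\right)\right) - 198015 = \left(\frac{1}{12324102} - -33229\right) - 198015 = \left(\frac{1}{12324102} + 33229\right) - 198015 = \frac{409517585359}{12324102} - 198015 = - \frac{2030839472171}{12324102}$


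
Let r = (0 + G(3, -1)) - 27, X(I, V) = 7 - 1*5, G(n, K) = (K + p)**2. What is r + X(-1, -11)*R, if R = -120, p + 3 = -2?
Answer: -231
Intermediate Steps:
p = -5 (p = -3 - 2 = -5)
G(n, K) = (-5 + K)**2 (G(n, K) = (K - 5)**2 = (-5 + K)**2)
X(I, V) = 2 (X(I, V) = 7 - 5 = 2)
r = 9 (r = (0 + (-5 - 1)**2) - 27 = (0 + (-6)**2) - 27 = (0 + 36) - 27 = 36 - 27 = 9)
r + X(-1, -11)*R = 9 + 2*(-120) = 9 - 240 = -231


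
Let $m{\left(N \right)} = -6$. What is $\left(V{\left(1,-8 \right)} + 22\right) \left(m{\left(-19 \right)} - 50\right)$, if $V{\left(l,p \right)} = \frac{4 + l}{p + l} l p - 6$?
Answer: $-1216$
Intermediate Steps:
$V{\left(l,p \right)} = -6 + \frac{l p \left(4 + l\right)}{l + p}$ ($V{\left(l,p \right)} = \frac{4 + l}{l + p} l p - 6 = \frac{l \left(4 + l\right)}{l + p} p - 6 = \frac{l p \left(4 + l\right)}{l + p} - 6 = -6 + \frac{l p \left(4 + l\right)}{l + p}$)
$\left(V{\left(1,-8 \right)} + 22\right) \left(m{\left(-19 \right)} - 50\right) = \left(\frac{\left(-6\right) 1 - -48 - 8 \cdot 1^{2} + 4 \cdot 1 \left(-8\right)}{1 - 8} + 22\right) \left(-6 - 50\right) = \left(\frac{-6 + 48 - 8 - 32}{-7} + 22\right) \left(-56\right) = \left(- \frac{-6 + 48 - 8 - 32}{7} + 22\right) \left(-56\right) = \left(\left(- \frac{1}{7}\right) 2 + 22\right) \left(-56\right) = \left(- \frac{2}{7} + 22\right) \left(-56\right) = \frac{152}{7} \left(-56\right) = -1216$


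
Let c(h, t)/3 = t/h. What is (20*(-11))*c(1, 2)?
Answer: -1320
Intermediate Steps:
c(h, t) = 3*t/h (c(h, t) = 3*(t/h) = 3*t/h)
(20*(-11))*c(1, 2) = (20*(-11))*(3*2/1) = -660*2 = -220*6 = -1320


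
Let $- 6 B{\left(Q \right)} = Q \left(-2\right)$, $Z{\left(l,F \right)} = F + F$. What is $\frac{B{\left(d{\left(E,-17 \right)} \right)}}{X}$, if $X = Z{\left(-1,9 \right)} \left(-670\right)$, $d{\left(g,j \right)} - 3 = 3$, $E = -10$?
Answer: $- \frac{1}{6030} \approx -0.00016584$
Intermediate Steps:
$Z{\left(l,F \right)} = 2 F$
$d{\left(g,j \right)} = 6$ ($d{\left(g,j \right)} = 3 + 3 = 6$)
$B{\left(Q \right)} = \frac{Q}{3}$ ($B{\left(Q \right)} = - \frac{Q \left(-2\right)}{6} = - \frac{\left(-2\right) Q}{6} = \frac{Q}{3}$)
$X = -12060$ ($X = 2 \cdot 9 \left(-670\right) = 18 \left(-670\right) = -12060$)
$\frac{B{\left(d{\left(E,-17 \right)} \right)}}{X} = \frac{\frac{1}{3} \cdot 6}{-12060} = 2 \left(- \frac{1}{12060}\right) = - \frac{1}{6030}$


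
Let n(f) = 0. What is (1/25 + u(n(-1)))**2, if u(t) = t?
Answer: 1/625 ≈ 0.0016000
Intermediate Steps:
(1/25 + u(n(-1)))**2 = (1/25 + 0)**2 = (1/25)**2 = 1/625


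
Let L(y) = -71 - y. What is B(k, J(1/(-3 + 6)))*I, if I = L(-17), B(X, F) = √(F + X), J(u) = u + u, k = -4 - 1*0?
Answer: -18*I*√30 ≈ -98.59*I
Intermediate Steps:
k = -4 (k = -4 + 0 = -4)
J(u) = 2*u
I = -54 (I = -71 - 1*(-17) = -71 + 17 = -54)
B(k, J(1/(-3 + 6)))*I = √(2/(-3 + 6) - 4)*(-54) = √(2/3 - 4)*(-54) = √(2*(⅓) - 4)*(-54) = √(⅔ - 4)*(-54) = √(-10/3)*(-54) = (I*√30/3)*(-54) = -18*I*√30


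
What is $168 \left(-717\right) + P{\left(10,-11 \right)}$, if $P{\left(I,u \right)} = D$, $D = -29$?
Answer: $-120485$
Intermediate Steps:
$P{\left(I,u \right)} = -29$
$168 \left(-717\right) + P{\left(10,-11 \right)} = 168 \left(-717\right) - 29 = -120456 - 29 = -120485$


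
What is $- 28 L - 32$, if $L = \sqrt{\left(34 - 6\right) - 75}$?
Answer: $-32 - 28 i \sqrt{47} \approx -32.0 - 191.96 i$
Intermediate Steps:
$L = i \sqrt{47}$ ($L = \sqrt{28 - 75} = \sqrt{-47} = i \sqrt{47} \approx 6.8557 i$)
$- 28 L - 32 = - 28 i \sqrt{47} - 32 = -32 - 28 i \sqrt{47}$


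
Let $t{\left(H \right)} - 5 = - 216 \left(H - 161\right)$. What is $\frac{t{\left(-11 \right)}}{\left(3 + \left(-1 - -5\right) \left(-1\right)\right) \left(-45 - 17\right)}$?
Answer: $\frac{37157}{62} \approx 599.31$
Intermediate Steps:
$t{\left(H \right)} = 34781 - 216 H$ ($t{\left(H \right)} = 5 - 216 \left(H - 161\right) = 5 - 216 \left(-161 + H\right) = 5 - \left(-34776 + 216 H\right) = 34781 - 216 H$)
$\frac{t{\left(-11 \right)}}{\left(3 + \left(-1 - -5\right) \left(-1\right)\right) \left(-45 - 17\right)} = \frac{34781 - -2376}{\left(3 + \left(-1 - -5\right) \left(-1\right)\right) \left(-45 - 17\right)} = \frac{34781 + 2376}{\left(3 + \left(-1 + 5\right) \left(-1\right)\right) \left(-62\right)} = \frac{37157}{\left(3 + 4 \left(-1\right)\right) \left(-62\right)} = \frac{37157}{\left(3 - 4\right) \left(-62\right)} = \frac{37157}{\left(-1\right) \left(-62\right)} = \frac{37157}{62}$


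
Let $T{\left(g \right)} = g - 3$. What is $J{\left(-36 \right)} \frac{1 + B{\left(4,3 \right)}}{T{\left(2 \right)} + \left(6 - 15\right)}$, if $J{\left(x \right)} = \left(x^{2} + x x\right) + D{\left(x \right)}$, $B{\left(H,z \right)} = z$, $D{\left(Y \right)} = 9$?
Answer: $- \frac{5202}{5} \approx -1040.4$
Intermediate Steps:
$J{\left(x \right)} = 9 + 2 x^{2}$ ($J{\left(x \right)} = \left(x^{2} + x x\right) + 9 = \left(x^{2} + x^{2}\right) + 9 = 2 x^{2} + 9 = 9 + 2 x^{2}$)
$T{\left(g \right)} = -3 + g$ ($T{\left(g \right)} = g - 3 = -3 + g$)
$J{\left(-36 \right)} \frac{1 + B{\left(4,3 \right)}}{T{\left(2 \right)} + \left(6 - 15\right)} = \left(9 + 2 \left(-36\right)^{2}\right) \frac{1 + 3}{\left(-3 + 2\right) + \left(6 - 15\right)} = \left(9 + 2 \cdot 1296\right) \frac{4}{-1 + \left(6 - 15\right)} = \left(9 + 2592\right) \frac{4}{-1 - 9} = 2601 \frac{4}{-10} = 2601 \cdot 4 \left(- \frac{1}{10}\right) = 2601 \left(- \frac{2}{5}\right) = - \frac{5202}{5}$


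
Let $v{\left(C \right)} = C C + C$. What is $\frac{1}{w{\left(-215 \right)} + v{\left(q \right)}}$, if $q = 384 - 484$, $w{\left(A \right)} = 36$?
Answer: $\frac{1}{9936} \approx 0.00010064$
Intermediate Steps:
$q = -100$ ($q = 384 - 484 = -100$)
$v{\left(C \right)} = C + C^{2}$ ($v{\left(C \right)} = C^{2} + C = C + C^{2}$)
$\frac{1}{w{\left(-215 \right)} + v{\left(q \right)}} = \frac{1}{36 - 100 \left(1 - 100\right)} = \frac{1}{36 - -9900} = \frac{1}{36 + 9900} = \frac{1}{9936}$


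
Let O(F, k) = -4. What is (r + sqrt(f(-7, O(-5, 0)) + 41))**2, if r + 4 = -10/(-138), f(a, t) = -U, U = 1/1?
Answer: 263881/4761 - 1084*sqrt(10)/69 ≈ 5.7457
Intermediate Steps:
U = 1
f(a, t) = -1 (f(a, t) = -1*1 = -1)
r = -271/69 (r = -4 - 10/(-138) = -4 - 10*(-1/138) = -4 + 5/69 = -271/69 ≈ -3.9275)
(r + sqrt(f(-7, O(-5, 0)) + 41))**2 = (-271/69 + sqrt(-1 + 41))**2 = (-271/69 + sqrt(40))**2 = (-271/69 + 2*sqrt(10))**2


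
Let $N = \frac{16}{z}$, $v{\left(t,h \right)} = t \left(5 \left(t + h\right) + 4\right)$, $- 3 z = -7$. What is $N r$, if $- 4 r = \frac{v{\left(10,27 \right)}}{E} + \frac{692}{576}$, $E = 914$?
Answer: $- \frac{215141}{38388} \approx -5.6044$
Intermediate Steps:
$z = \frac{7}{3}$ ($z = \left(- \frac{1}{3}\right) \left(-7\right) = \frac{7}{3} \approx 2.3333$)
$v{\left(t,h \right)} = t \left(4 + 5 h + 5 t\right)$ ($v{\left(t,h \right)} = t \left(5 \left(h + t\right) + 4\right) = t \left(\left(5 h + 5 t\right) + 4\right) = t \left(4 + 5 h + 5 t\right)$)
$r = - \frac{215141}{263232}$ ($r = - \frac{\frac{10 \left(4 + 5 \cdot 27 + 5 \cdot 10\right)}{914} + \frac{692}{576}}{4} = - \frac{10 \left(4 + 135 + 50\right) \frac{1}{914} + 692 \cdot \frac{1}{576}}{4} = - \frac{10 \cdot 189 \cdot \frac{1}{914} + \frac{173}{144}}{4} = - \frac{1890 \cdot \frac{1}{914} + \frac{173}{144}}{4} = - \frac{\frac{945}{457} + \frac{173}{144}}{4} = \left(- \frac{1}{4}\right) \frac{215141}{65808} = - \frac{215141}{263232} \approx -0.81731$)
$N = \frac{48}{7}$ ($N = \frac{16}{\frac{7}{3}} = 16 \cdot \frac{3}{7} = \frac{48}{7} \approx 6.8571$)
$N r = \frac{48}{7} \left(- \frac{215141}{263232}\right) = - \frac{215141}{38388}$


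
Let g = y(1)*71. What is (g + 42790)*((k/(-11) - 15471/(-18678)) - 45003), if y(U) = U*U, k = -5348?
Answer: -11879207018133/6226 ≈ -1.9080e+9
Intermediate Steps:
y(U) = U²
g = 71 (g = 1²*71 = 1*71 = 71)
(g + 42790)*((k/(-11) - 15471/(-18678)) - 45003) = (71 + 42790)*((-5348/(-11) - 15471/(-18678)) - 45003) = 42861*((-5348*(-1/11) - 15471*(-1/18678)) - 45003) = 42861*((5348/11 + 5157/6226) - 45003) = 42861*(3032125/6226 - 45003) = 42861*(-277156553/6226) = -11879207018133/6226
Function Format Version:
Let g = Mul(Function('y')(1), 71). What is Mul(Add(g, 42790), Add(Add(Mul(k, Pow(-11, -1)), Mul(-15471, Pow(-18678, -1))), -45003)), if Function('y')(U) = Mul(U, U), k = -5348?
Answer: Rational(-11879207018133, 6226) ≈ -1.9080e+9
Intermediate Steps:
Function('y')(U) = Pow(U, 2)
g = 71 (g = Mul(Pow(1, 2), 71) = Mul(1, 71) = 71)
Mul(Add(g, 42790), Add(Add(Mul(k, Pow(-11, -1)), Mul(-15471, Pow(-18678, -1))), -45003)) = Mul(Add(71, 42790), Add(Add(Mul(-5348, Pow(-11, -1)), Mul(-15471, Pow(-18678, -1))), -45003)) = Mul(42861, Add(Add(Mul(-5348, Rational(-1, 11)), Mul(-15471, Rational(-1, 18678))), -45003)) = Mul(42861, Add(Add(Rational(5348, 11), Rational(5157, 6226)), -45003)) = Mul(42861, Add(Rational(3032125, 6226), -45003)) = Mul(42861, Rational(-277156553, 6226)) = Rational(-11879207018133, 6226)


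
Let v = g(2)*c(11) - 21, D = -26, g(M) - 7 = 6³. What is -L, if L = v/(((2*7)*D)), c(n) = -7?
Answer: -113/26 ≈ -4.3462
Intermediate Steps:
g(M) = 223 (g(M) = 7 + 6³ = 7 + 216 = 223)
v = -1582 (v = 223*(-7) - 21 = -1561 - 21 = -1582)
L = 113/26 (L = -1582/((2*7)*(-26)) = -1582/(14*(-26)) = -1582/(-364) = -1582*(-1/364) = 113/26 ≈ 4.3462)
-L = -1*113/26 = -113/26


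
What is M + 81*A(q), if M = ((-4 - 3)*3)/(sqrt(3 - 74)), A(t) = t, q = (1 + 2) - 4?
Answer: -81 + 21*I*sqrt(71)/71 ≈ -81.0 + 2.4922*I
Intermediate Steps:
q = -1 (q = 3 - 4 = -1)
M = 21*I*sqrt(71)/71 (M = (-7*3)/(sqrt(-71)) = -21*(-I*sqrt(71)/71) = -(-21)*I*sqrt(71)/71 = 21*I*sqrt(71)/71 ≈ 2.4922*I)
M + 81*A(q) = 21*I*sqrt(71)/71 + 81*(-1) = 21*I*sqrt(71)/71 - 81 = -81 + 21*I*sqrt(71)/71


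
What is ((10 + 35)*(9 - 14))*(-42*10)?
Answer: 94500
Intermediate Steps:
((10 + 35)*(9 - 14))*(-42*10) = (45*(-5))*(-420) = -225*(-420) = 94500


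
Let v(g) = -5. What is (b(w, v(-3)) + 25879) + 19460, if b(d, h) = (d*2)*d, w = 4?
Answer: 45371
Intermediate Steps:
b(d, h) = 2*d² (b(d, h) = (2*d)*d = 2*d²)
(b(w, v(-3)) + 25879) + 19460 = (2*4² + 25879) + 19460 = (2*16 + 25879) + 19460 = (32 + 25879) + 19460 = 25911 + 19460 = 45371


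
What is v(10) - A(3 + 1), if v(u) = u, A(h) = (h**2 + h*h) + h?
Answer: -26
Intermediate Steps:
A(h) = h + 2*h**2 (A(h) = (h**2 + h**2) + h = 2*h**2 + h = h + 2*h**2)
v(10) - A(3 + 1) = 10 - (3 + 1)*(1 + 2*(3 + 1)) = 10 - 4*(1 + 2*4) = 10 - 4*(1 + 8) = 10 - 4*9 = 10 - 1*36 = 10 - 36 = -26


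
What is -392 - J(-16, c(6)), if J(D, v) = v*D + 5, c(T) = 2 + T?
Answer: -269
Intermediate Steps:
J(D, v) = 5 + D*v (J(D, v) = D*v + 5 = 5 + D*v)
-392 - J(-16, c(6)) = -392 - (5 - 16*(2 + 6)) = -392 - (5 - 16*8) = -392 - (5 - 128) = -392 - 1*(-123) = -392 + 123 = -269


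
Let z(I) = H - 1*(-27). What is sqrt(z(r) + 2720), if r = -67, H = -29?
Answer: 3*sqrt(302) ≈ 52.134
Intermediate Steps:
z(I) = -2 (z(I) = -29 - 1*(-27) = -29 + 27 = -2)
sqrt(z(r) + 2720) = sqrt(-2 + 2720) = sqrt(2718) = 3*sqrt(302)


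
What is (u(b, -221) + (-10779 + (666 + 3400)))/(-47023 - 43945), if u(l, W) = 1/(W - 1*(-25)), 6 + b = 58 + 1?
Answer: 1315749/17829728 ≈ 0.073795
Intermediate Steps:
b = 53 (b = -6 + (58 + 1) = -6 + 59 = 53)
u(l, W) = 1/(25 + W) (u(l, W) = 1/(W + 25) = 1/(25 + W))
(u(b, -221) + (-10779 + (666 + 3400)))/(-47023 - 43945) = (1/(25 - 221) + (-10779 + (666 + 3400)))/(-47023 - 43945) = (1/(-196) + (-10779 + 4066))/(-90968) = (-1/196 - 6713)*(-1/90968) = -1315749/196*(-1/90968) = 1315749/17829728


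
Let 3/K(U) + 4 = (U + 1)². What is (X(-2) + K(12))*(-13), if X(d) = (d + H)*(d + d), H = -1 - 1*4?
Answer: -20033/55 ≈ -364.24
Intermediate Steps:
H = -5 (H = -1 - 4 = -5)
X(d) = 2*d*(-5 + d) (X(d) = (d - 5)*(d + d) = (-5 + d)*(2*d) = 2*d*(-5 + d))
K(U) = 3/(-4 + (1 + U)²) (K(U) = 3/(-4 + (U + 1)²) = 3/(-4 + (1 + U)²))
(X(-2) + K(12))*(-13) = (2*(-2)*(-5 - 2) + 3/(-4 + (1 + 12)²))*(-13) = (2*(-2)*(-7) + 3/(-4 + 13²))*(-13) = (28 + 3/(-4 + 169))*(-13) = (28 + 3/165)*(-13) = (28 + 3*(1/165))*(-13) = (28 + 1/55)*(-13) = (1541/55)*(-13) = -20033/55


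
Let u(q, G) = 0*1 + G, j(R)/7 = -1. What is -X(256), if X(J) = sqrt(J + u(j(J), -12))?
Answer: -2*sqrt(61) ≈ -15.620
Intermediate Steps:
j(R) = -7 (j(R) = 7*(-1) = -7)
u(q, G) = G (u(q, G) = 0 + G = G)
X(J) = sqrt(-12 + J) (X(J) = sqrt(J - 12) = sqrt(-12 + J))
-X(256) = -sqrt(-12 + 256) = -sqrt(244) = -2*sqrt(61)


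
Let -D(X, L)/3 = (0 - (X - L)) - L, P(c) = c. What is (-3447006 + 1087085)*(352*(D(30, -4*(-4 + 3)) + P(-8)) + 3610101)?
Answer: -8587669921765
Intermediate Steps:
D(X, L) = 3*X (D(X, L) = -3*((0 - (X - L)) - L) = -3*((0 + (L - X)) - L) = -3*((L - X) - L) = -(-3)*X = 3*X)
(-3447006 + 1087085)*(352*(D(30, -4*(-4 + 3)) + P(-8)) + 3610101) = (-3447006 + 1087085)*(352*(3*30 - 8) + 3610101) = -2359921*(352*(90 - 8) + 3610101) = -2359921*(352*82 + 3610101) = -2359921*(28864 + 3610101) = -2359921*3638965 = -8587669921765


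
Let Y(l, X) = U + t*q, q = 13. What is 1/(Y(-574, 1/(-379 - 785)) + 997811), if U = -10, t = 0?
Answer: 1/997801 ≈ 1.0022e-6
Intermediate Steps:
Y(l, X) = -10 (Y(l, X) = -10 + 0*13 = -10 + 0 = -10)
1/(Y(-574, 1/(-379 - 785)) + 997811) = 1/(-10 + 997811) = 1/997801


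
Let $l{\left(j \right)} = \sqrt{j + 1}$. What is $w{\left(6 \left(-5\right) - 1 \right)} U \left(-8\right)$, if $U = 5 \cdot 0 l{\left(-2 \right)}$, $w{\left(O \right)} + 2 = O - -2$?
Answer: $0$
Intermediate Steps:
$l{\left(j \right)} = \sqrt{1 + j}$
$w{\left(O \right)} = O$ ($w{\left(O \right)} = -2 + \left(O - -2\right) = -2 + \left(O + 2\right) = -2 + \left(2 + O\right) = O$)
$U = 0$ ($U = 5 \cdot 0 \sqrt{1 - 2} = 0 \sqrt{-1} = 0 i = 0$)
$w{\left(6 \left(-5\right) - 1 \right)} U \left(-8\right) = \left(6 \left(-5\right) - 1\right) 0 \left(-8\right) = \left(-30 - 1\right) 0 \left(-8\right) = \left(-31\right) 0 \left(-8\right) = 0 \left(-8\right) = 0$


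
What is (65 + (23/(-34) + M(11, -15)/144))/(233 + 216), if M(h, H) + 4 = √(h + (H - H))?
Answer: 39349/274788 + √11/64656 ≈ 0.14325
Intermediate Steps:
M(h, H) = -4 + √h (M(h, H) = -4 + √(h + (H - H)) = -4 + √(h + 0) = -4 + √h)
(65 + (23/(-34) + M(11, -15)/144))/(233 + 216) = (65 + (23/(-34) + (-4 + √11)/144))/(233 + 216) = (65 + (23*(-1/34) + (-4 + √11)*(1/144)))/449 = (65 + (-23/34 + (-1/36 + √11/144)))*(1/449) = (65 + (-431/612 + √11/144))*(1/449) = (39349/612 + √11/144)*(1/449) = 39349/274788 + √11/64656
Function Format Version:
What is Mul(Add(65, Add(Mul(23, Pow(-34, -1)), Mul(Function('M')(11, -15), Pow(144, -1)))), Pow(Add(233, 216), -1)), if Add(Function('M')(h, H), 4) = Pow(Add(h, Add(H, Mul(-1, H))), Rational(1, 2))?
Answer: Add(Rational(39349, 274788), Mul(Rational(1, 64656), Pow(11, Rational(1, 2)))) ≈ 0.14325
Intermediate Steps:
Function('M')(h, H) = Add(-4, Pow(h, Rational(1, 2))) (Function('M')(h, H) = Add(-4, Pow(Add(h, Add(H, Mul(-1, H))), Rational(1, 2))) = Add(-4, Pow(Add(h, 0), Rational(1, 2))) = Add(-4, Pow(h, Rational(1, 2))))
Mul(Add(65, Add(Mul(23, Pow(-34, -1)), Mul(Function('M')(11, -15), Pow(144, -1)))), Pow(Add(233, 216), -1)) = Mul(Add(65, Add(Mul(23, Pow(-34, -1)), Mul(Add(-4, Pow(11, Rational(1, 2))), Pow(144, -1)))), Pow(Add(233, 216), -1)) = Mul(Add(65, Add(Mul(23, Rational(-1, 34)), Mul(Add(-4, Pow(11, Rational(1, 2))), Rational(1, 144)))), Pow(449, -1)) = Mul(Add(65, Add(Rational(-23, 34), Add(Rational(-1, 36), Mul(Rational(1, 144), Pow(11, Rational(1, 2)))))), Rational(1, 449)) = Mul(Add(65, Add(Rational(-431, 612), Mul(Rational(1, 144), Pow(11, Rational(1, 2))))), Rational(1, 449)) = Mul(Add(Rational(39349, 612), Mul(Rational(1, 144), Pow(11, Rational(1, 2)))), Rational(1, 449)) = Add(Rational(39349, 274788), Mul(Rational(1, 64656), Pow(11, Rational(1, 2))))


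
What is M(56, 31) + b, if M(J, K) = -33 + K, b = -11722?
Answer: -11724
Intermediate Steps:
M(56, 31) + b = (-33 + 31) - 11722 = -2 - 11722 = -11724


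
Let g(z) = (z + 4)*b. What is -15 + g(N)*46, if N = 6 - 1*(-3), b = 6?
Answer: 3573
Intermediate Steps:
N = 9 (N = 6 + 3 = 9)
g(z) = 24 + 6*z (g(z) = (z + 4)*6 = (4 + z)*6 = 24 + 6*z)
-15 + g(N)*46 = -15 + (24 + 6*9)*46 = -15 + (24 + 54)*46 = -15 + 78*46 = -15 + 3588 = 3573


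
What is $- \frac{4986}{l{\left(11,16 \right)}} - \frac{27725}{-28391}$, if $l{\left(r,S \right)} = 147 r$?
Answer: $- \frac{2931097}{1391159} \approx -2.1069$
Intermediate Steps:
$- \frac{4986}{l{\left(11,16 \right)}} - \frac{27725}{-28391} = - \frac{4986}{147 \cdot 11} - \frac{27725}{-28391} = - \frac{4986}{1617} - - \frac{27725}{28391} = \left(-4986\right) \frac{1}{1617} + \frac{27725}{28391} = - \frac{1662}{539} + \frac{27725}{28391} = - \frac{2931097}{1391159}$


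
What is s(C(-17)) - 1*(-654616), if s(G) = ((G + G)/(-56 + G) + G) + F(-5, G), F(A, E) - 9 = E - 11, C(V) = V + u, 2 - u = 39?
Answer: 35997884/55 ≈ 6.5451e+5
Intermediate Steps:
u = -37 (u = 2 - 1*39 = 2 - 39 = -37)
C(V) = -37 + V (C(V) = V - 37 = -37 + V)
F(A, E) = -2 + E (F(A, E) = 9 + (E - 11) = 9 + (-11 + E) = -2 + E)
s(G) = -2 + 2*G + 2*G/(-56 + G) (s(G) = ((G + G)/(-56 + G) + G) + (-2 + G) = ((2*G)/(-56 + G) + G) + (-2 + G) = (2*G/(-56 + G) + G) + (-2 + G) = (G + 2*G/(-56 + G)) + (-2 + G) = -2 + 2*G + 2*G/(-56 + G))
s(C(-17)) - 1*(-654616) = 2*(56 + (-37 - 17)**2 - 56*(-37 - 17))/(-56 + (-37 - 17)) - 1*(-654616) = 2*(56 + (-54)**2 - 56*(-54))/(-56 - 54) + 654616 = 2*(56 + 2916 + 3024)/(-110) + 654616 = 2*(-1/110)*5996 + 654616 = -5996/55 + 654616 = 35997884/55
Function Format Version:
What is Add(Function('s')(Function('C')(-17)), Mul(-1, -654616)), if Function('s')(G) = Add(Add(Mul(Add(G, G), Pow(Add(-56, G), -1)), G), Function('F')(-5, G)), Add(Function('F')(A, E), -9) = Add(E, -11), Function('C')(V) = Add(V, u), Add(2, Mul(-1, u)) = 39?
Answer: Rational(35997884, 55) ≈ 6.5451e+5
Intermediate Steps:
u = -37 (u = Add(2, Mul(-1, 39)) = Add(2, -39) = -37)
Function('C')(V) = Add(-37, V) (Function('C')(V) = Add(V, -37) = Add(-37, V))
Function('F')(A, E) = Add(-2, E) (Function('F')(A, E) = Add(9, Add(E, -11)) = Add(9, Add(-11, E)) = Add(-2, E))
Function('s')(G) = Add(-2, Mul(2, G), Mul(2, G, Pow(Add(-56, G), -1))) (Function('s')(G) = Add(Add(Mul(Add(G, G), Pow(Add(-56, G), -1)), G), Add(-2, G)) = Add(Add(Mul(Mul(2, G), Pow(Add(-56, G), -1)), G), Add(-2, G)) = Add(Add(Mul(2, G, Pow(Add(-56, G), -1)), G), Add(-2, G)) = Add(Add(G, Mul(2, G, Pow(Add(-56, G), -1))), Add(-2, G)) = Add(-2, Mul(2, G), Mul(2, G, Pow(Add(-56, G), -1))))
Add(Function('s')(Function('C')(-17)), Mul(-1, -654616)) = Add(Mul(2, Pow(Add(-56, Add(-37, -17)), -1), Add(56, Pow(Add(-37, -17), 2), Mul(-56, Add(-37, -17)))), Mul(-1, -654616)) = Add(Mul(2, Pow(Add(-56, -54), -1), Add(56, Pow(-54, 2), Mul(-56, -54))), 654616) = Add(Mul(2, Pow(-110, -1), Add(56, 2916, 3024)), 654616) = Add(Mul(2, Rational(-1, 110), 5996), 654616) = Add(Rational(-5996, 55), 654616) = Rational(35997884, 55)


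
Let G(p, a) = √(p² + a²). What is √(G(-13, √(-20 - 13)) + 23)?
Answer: √(23 + 2*√34) ≈ 5.8874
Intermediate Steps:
G(p, a) = √(a² + p²)
√(G(-13, √(-20 - 13)) + 23) = √(√((√(-20 - 13))² + (-13)²) + 23) = √(√((√(-33))² + 169) + 23) = √(√((I*√33)² + 169) + 23) = √(√(-33 + 169) + 23) = √(√136 + 23) = √(2*√34 + 23) = √(23 + 2*√34)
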